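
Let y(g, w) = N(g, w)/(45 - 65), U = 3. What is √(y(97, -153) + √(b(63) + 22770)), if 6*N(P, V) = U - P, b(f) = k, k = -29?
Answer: √(705 + 900*√22741)/30 ≈ 12.312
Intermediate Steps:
b(f) = -29
N(P, V) = ½ - P/6 (N(P, V) = (3 - P)/6 = ½ - P/6)
y(g, w) = -1/40 + g/120 (y(g, w) = (½ - g/6)/(45 - 65) = (½ - g/6)/(-20) = (½ - g/6)*(-1/20) = -1/40 + g/120)
√(y(97, -153) + √(b(63) + 22770)) = √((-1/40 + (1/120)*97) + √(-29 + 22770)) = √((-1/40 + 97/120) + √22741) = √(47/60 + √22741)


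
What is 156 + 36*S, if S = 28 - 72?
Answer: -1428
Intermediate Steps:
S = -44
156 + 36*S = 156 + 36*(-44) = 156 - 1584 = -1428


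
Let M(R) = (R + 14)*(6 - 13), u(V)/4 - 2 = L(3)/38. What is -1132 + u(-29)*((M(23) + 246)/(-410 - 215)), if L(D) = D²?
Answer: -2688058/2375 ≈ -1131.8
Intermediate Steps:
u(V) = 170/19 (u(V) = 8 + 4*(3²/38) = 8 + 4*(9*(1/38)) = 8 + 4*(9/38) = 8 + 18/19 = 170/19)
M(R) = -98 - 7*R (M(R) = (14 + R)*(-7) = -98 - 7*R)
-1132 + u(-29)*((M(23) + 246)/(-410 - 215)) = -1132 + 170*(((-98 - 7*23) + 246)/(-410 - 215))/19 = -1132 + 170*(((-98 - 161) + 246)/(-625))/19 = -1132 + 170*((-259 + 246)*(-1/625))/19 = -1132 + 170*(-13*(-1/625))/19 = -1132 + (170/19)*(13/625) = -1132 + 442/2375 = -2688058/2375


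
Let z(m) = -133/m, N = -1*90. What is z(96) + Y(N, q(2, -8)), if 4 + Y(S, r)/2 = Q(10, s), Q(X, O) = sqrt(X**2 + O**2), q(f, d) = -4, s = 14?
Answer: -901/96 + 4*sqrt(74) ≈ 25.024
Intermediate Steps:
N = -90
Q(X, O) = sqrt(O**2 + X**2)
Y(S, r) = -8 + 4*sqrt(74) (Y(S, r) = -8 + 2*sqrt(14**2 + 10**2) = -8 + 2*sqrt(196 + 100) = -8 + 2*sqrt(296) = -8 + 2*(2*sqrt(74)) = -8 + 4*sqrt(74))
z(96) + Y(N, q(2, -8)) = -133/96 + (-8 + 4*sqrt(74)) = -901/96 + 4*sqrt(74)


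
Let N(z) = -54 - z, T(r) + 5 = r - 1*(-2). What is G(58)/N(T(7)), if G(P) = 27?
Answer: -27/58 ≈ -0.46552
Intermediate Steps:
T(r) = -3 + r (T(r) = -5 + (r - 1*(-2)) = -5 + (r + 2) = -5 + (2 + r) = -3 + r)
G(58)/N(T(7)) = 27/(-54 - (-3 + 7)) = 27/(-54 - 1*4) = 27/(-54 - 4) = 27/(-58) = 27*(-1/58) = -27/58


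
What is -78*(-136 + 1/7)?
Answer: 74178/7 ≈ 10597.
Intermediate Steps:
-78*(-136 + 1/7) = -78*(-136 + ⅐) = -78*(-951/7) = 74178/7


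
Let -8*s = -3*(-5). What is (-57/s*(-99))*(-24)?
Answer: 361152/5 ≈ 72230.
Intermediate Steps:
s = -15/8 (s = -(-3)*(-5)/8 = -1/8*15 = -15/8 ≈ -1.8750)
(-57/s*(-99))*(-24) = (-57/(-15/8)*(-99))*(-24) = (-57*(-8/15)*(-99))*(-24) = ((152/5)*(-99))*(-24) = -15048/5*(-24) = 361152/5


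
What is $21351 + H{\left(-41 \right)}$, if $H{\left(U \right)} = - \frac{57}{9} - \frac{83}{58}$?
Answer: $\frac{3713723}{174} \approx 21343.0$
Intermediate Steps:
$H{\left(U \right)} = - \frac{1351}{174}$ ($H{\left(U \right)} = \left(-57\right) \frac{1}{9} - \frac{83}{58} = - \frac{19}{3} - \frac{83}{58} = - \frac{1351}{174}$)
$21351 + H{\left(-41 \right)} = 21351 - \frac{1351}{174} = \frac{3713723}{174}$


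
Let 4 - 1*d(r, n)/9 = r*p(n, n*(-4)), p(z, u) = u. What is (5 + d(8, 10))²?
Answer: 8532241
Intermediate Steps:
d(r, n) = 36 + 36*n*r (d(r, n) = 36 - 9*r*n*(-4) = 36 - 9*r*(-4*n) = 36 - (-36)*n*r = 36 + 36*n*r)
(5 + d(8, 10))² = (5 + (36 + 36*10*8))² = (5 + (36 + 2880))² = (5 + 2916)² = 2921² = 8532241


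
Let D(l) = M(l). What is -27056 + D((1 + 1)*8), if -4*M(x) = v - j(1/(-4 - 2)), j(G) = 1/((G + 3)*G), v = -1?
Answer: -1839827/68 ≈ -27056.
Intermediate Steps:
j(G) = 1/(G*(3 + G)) (j(G) = 1/((3 + G)*G) = 1/(G*(3 + G)))
M(x) = -19/68 (M(x) = -(-1 - 1/((1/(-4 - 2))*(3 + 1/(-4 - 2))))/4 = -(-1 - 1/((1/(-6))*(3 + 1/(-6))))/4 = -(-1 - 1/((-1/6)*(3 - 1/6)))/4 = -(-1 - (-6)/17/6)/4 = -(-1 - (-6)*6/17)/4 = -(-1 - 1*(-36/17))/4 = -(-1 + 36/17)/4 = -1/4*19/17 = -19/68)
D(l) = -19/68
-27056 + D((1 + 1)*8) = -27056 - 19/68 = -1839827/68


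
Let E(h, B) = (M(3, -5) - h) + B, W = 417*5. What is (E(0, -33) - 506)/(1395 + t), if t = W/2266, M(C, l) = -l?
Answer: -403348/1054385 ≈ -0.38254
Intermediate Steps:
W = 2085
t = 2085/2266 ≈ 0.92012
E(h, B) = 5 + B - h (E(h, B) = (-1*(-5) - h) + B = (5 - h) + B = 5 + B - h)
(E(0, -33) - 506)/(1395 + t) = ((5 - 33 - 1*0) - 506)/(1395 + 2085/2266) = ((5 - 33 + 0) - 506)/(3163155/2266) = (-28 - 506)*(2266/3163155) = -534*2266/3163155 = -403348/1054385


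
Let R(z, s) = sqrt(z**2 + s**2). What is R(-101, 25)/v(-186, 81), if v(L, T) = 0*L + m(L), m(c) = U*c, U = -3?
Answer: sqrt(10826)/558 ≈ 0.18647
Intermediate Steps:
m(c) = -3*c
R(z, s) = sqrt(s**2 + z**2)
v(L, T) = -3*L (v(L, T) = 0*L - 3*L = 0 - 3*L = -3*L)
R(-101, 25)/v(-186, 81) = sqrt(25**2 + (-101)**2)/((-3*(-186))) = sqrt(625 + 10201)/558 = sqrt(10826)*(1/558) = sqrt(10826)/558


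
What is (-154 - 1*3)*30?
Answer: -4710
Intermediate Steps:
(-154 - 1*3)*30 = (-154 - 3)*30 = -157*30 = -4710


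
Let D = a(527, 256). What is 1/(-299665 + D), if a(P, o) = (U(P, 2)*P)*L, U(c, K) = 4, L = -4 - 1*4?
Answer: -1/316529 ≈ -3.1593e-6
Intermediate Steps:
L = -8 (L = -4 - 4 = -8)
a(P, o) = -32*P (a(P, o) = (4*P)*(-8) = -32*P)
D = -16864 (D = -32*527 = -16864)
1/(-299665 + D) = 1/(-299665 - 16864) = 1/(-316529) = -1/316529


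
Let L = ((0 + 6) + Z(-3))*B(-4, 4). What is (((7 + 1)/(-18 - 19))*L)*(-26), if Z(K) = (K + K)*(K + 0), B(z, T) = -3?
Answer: -14976/37 ≈ -404.76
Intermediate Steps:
Z(K) = 2*K² (Z(K) = (2*K)*K = 2*K²)
L = -72 (L = ((0 + 6) + 2*(-3)²)*(-3) = (6 + 2*9)*(-3) = (6 + 18)*(-3) = 24*(-3) = -72)
(((7 + 1)/(-18 - 19))*L)*(-26) = (((7 + 1)/(-18 - 19))*(-72))*(-26) = ((8/(-37))*(-72))*(-26) = ((8*(-1/37))*(-72))*(-26) = -8/37*(-72)*(-26) = (576/37)*(-26) = -14976/37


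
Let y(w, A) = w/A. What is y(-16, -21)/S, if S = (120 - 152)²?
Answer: 1/1344 ≈ 0.00074405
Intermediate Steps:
S = 1024 (S = (-32)² = 1024)
y(-16, -21)/S = -16/(-21)/1024 = -16*(-1/21)*(1/1024) = (16/21)*(1/1024) = 1/1344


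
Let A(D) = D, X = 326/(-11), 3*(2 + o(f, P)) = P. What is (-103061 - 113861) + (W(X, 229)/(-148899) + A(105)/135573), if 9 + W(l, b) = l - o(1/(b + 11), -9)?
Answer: -16056098204675893/74017841799 ≈ -2.1692e+5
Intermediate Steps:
o(f, P) = -2 + P/3
X = -326/11 (X = 326*(-1/11) = -326/11 ≈ -29.636)
W(l, b) = -4 + l (W(l, b) = -9 + (l - (-2 + (⅓)*(-9))) = -9 + (l - (-2 - 3)) = -9 + (l - 1*(-5)) = -9 + (l + 5) = -9 + (5 + l) = -4 + l)
(-103061 - 113861) + (W(X, 229)/(-148899) + A(105)/135573) = (-103061 - 113861) + ((-4 - 326/11)/(-148899) + 105/135573) = -216922 + (-370/11*(-1/148899) + 105*(1/135573)) = -216922 + (370/1637889 + 35/45191) = -216922 + 74046785/74017841799 = -16056098204675893/74017841799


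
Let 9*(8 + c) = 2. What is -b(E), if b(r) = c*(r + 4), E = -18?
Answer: -980/9 ≈ -108.89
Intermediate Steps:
c = -70/9 (c = -8 + (1/9)*2 = -8 + 2/9 = -70/9 ≈ -7.7778)
b(r) = -280/9 - 70*r/9 (b(r) = -70*(r + 4)/9 = -70*(4 + r)/9 = -280/9 - 70*r/9)
-b(E) = -(-280/9 - 70/9*(-18)) = -(-280/9 + 140) = -1*980/9 = -980/9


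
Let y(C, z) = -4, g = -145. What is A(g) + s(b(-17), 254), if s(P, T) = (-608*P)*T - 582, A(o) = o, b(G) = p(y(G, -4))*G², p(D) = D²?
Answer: -714094295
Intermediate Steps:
b(G) = 16*G² (b(G) = (-4)²*G² = 16*G²)
s(P, T) = -582 - 608*P*T (s(P, T) = -608*P*T - 582 = -582 - 608*P*T)
A(g) + s(b(-17), 254) = -145 + (-582 - 608*16*(-17)²*254) = -145 + (-582 - 608*16*289*254) = -145 + (-582 - 608*4624*254) = -145 + (-582 - 714093568) = -145 - 714094150 = -714094295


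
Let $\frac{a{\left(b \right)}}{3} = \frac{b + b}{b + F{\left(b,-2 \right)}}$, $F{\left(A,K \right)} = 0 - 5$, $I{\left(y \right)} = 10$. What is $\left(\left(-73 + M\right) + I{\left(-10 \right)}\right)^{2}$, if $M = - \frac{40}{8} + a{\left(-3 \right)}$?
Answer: $\frac{69169}{16} \approx 4323.1$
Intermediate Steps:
$F{\left(A,K \right)} = -5$ ($F{\left(A,K \right)} = 0 - 5 = -5$)
$a{\left(b \right)} = \frac{6 b}{-5 + b}$ ($a{\left(b \right)} = 3 \frac{b + b}{b - 5} = 3 \frac{2 b}{-5 + b} = \frac{6 b}{-5 + b}$)
$M = - \frac{11}{4}$ ($M = - \frac{40}{8} + 6 \left(-3\right) \frac{1}{-5 - 3} = \left(-40\right) \frac{1}{8} + 6 \left(-3\right) \frac{1}{-8} = -5 + 6 \left(-3\right) \left(- \frac{1}{8}\right) = -5 + \frac{9}{4} = - \frac{11}{4} \approx -2.75$)
$\left(\left(-73 + M\right) + I{\left(-10 \right)}\right)^{2} = \left(\left(-73 - \frac{11}{4}\right) + 10\right)^{2} = \left(- \frac{303}{4} + 10\right)^{2} = \left(- \frac{263}{4}\right)^{2} = \frac{69169}{16}$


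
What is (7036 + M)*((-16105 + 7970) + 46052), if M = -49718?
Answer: -1618373394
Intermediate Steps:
(7036 + M)*((-16105 + 7970) + 46052) = (7036 - 49718)*((-16105 + 7970) + 46052) = -42682*(-8135 + 46052) = -42682*37917 = -1618373394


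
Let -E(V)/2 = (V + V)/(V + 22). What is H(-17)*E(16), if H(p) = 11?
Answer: -352/19 ≈ -18.526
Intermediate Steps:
E(V) = -4*V/(22 + V) (E(V) = -2*(V + V)/(V + 22) = -2*2*V/(22 + V) = -4*V/(22 + V))
H(-17)*E(16) = 11*(-4*16/(22 + 16)) = 11*(-4*16/38) = 11*(-4*16*1/38) = 11*(-32/19) = -352/19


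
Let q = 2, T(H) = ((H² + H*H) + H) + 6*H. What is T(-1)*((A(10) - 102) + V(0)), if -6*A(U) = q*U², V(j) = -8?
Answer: 2150/3 ≈ 716.67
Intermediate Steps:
T(H) = 2*H² + 7*H (T(H) = ((H² + H²) + H) + 6*H = (2*H² + H) + 6*H = (H + 2*H²) + 6*H = 2*H² + 7*H)
A(U) = -U²/3
T(-1)*((A(10) - 102) + V(0)) = (-(7 + 2*(-1)))*((-⅓*10² - 102) - 8) = (-(7 - 2))*((-⅓*100 - 102) - 8) = (-1*5)*((-100/3 - 102) - 8) = -5*(-406/3 - 8) = -5*(-430/3) = 2150/3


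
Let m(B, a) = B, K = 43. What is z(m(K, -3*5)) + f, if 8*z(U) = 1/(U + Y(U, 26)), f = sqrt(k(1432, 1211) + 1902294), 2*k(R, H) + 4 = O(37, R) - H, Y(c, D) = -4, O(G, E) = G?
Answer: 1/312 + sqrt(1901705) ≈ 1379.0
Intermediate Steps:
k(R, H) = 33/2 - H/2 (k(R, H) = -2 + (37 - H)/2 = -2 + (37/2 - H/2) = 33/2 - H/2)
f = sqrt(1901705) (f = sqrt((33/2 - 1/2*1211) + 1902294) = sqrt((33/2 - 1211/2) + 1902294) = sqrt(-589 + 1902294) = sqrt(1901705) ≈ 1379.0)
z(U) = 1/(8*(-4 + U)) (z(U) = 1/(8*(U - 4)) = 1/(8*(-4 + U)))
z(m(K, -3*5)) + f = 1/(8*(-4 + 43)) + sqrt(1901705) = (1/8)/39 + sqrt(1901705) = (1/8)*(1/39) + sqrt(1901705) = 1/312 + sqrt(1901705)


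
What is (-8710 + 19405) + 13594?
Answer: 24289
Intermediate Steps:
(-8710 + 19405) + 13594 = 10695 + 13594 = 24289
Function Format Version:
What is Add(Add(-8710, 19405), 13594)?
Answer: 24289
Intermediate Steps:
Add(Add(-8710, 19405), 13594) = Add(10695, 13594) = 24289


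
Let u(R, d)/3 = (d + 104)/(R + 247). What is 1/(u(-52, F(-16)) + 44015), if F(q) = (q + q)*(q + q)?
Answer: 65/2862103 ≈ 2.2711e-5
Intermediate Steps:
F(q) = 4*q² (F(q) = (2*q)*(2*q) = 4*q²)
u(R, d) = 3*(104 + d)/(247 + R) (u(R, d) = 3*((d + 104)/(R + 247)) = 3*((104 + d)/(247 + R)) = 3*(104 + d)/(247 + R))
1/(u(-52, F(-16)) + 44015) = 1/(3*(104 + 4*(-16)²)/(247 - 52) + 44015) = 1/(3*(104 + 4*256)/195 + 44015) = 1/(3*(1/195)*(104 + 1024) + 44015) = 1/(3*(1/195)*1128 + 44015) = 1/(1128/65 + 44015) = 1/(2862103/65) = 65/2862103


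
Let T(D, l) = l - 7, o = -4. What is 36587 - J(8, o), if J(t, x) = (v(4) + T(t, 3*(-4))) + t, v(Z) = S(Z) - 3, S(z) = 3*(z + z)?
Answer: 36577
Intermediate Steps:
S(z) = 6*z (S(z) = 3*(2*z) = 6*z)
T(D, l) = -7 + l
v(Z) = -3 + 6*Z (v(Z) = 6*Z - 3 = -3 + 6*Z)
J(t, x) = 2 + t (J(t, x) = ((-3 + 6*4) + (-7 + 3*(-4))) + t = ((-3 + 24) + (-7 - 12)) + t = (21 - 19) + t = 2 + t)
36587 - J(8, o) = 36587 - (2 + 8) = 36587 - 1*10 = 36587 - 10 = 36577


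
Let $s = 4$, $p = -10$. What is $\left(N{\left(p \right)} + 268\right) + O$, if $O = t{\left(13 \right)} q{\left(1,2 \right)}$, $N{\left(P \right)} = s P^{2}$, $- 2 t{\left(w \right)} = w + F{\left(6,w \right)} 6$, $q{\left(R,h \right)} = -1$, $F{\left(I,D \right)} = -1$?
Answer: $\frac{1343}{2} \approx 671.5$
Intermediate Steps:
$t{\left(w \right)} = 3 - \frac{w}{2}$ ($t{\left(w \right)} = - \frac{w - 6}{2} = - \frac{-6 + w}{2} = 3 - \frac{w}{2}$)
$N{\left(P \right)} = 4 P^{2}$
$O = \frac{7}{2}$ ($O = \left(3 - \frac{13}{2}\right) \left(-1\right) = \left(- \frac{7}{2}\right) \left(-1\right) = \frac{7}{2} \approx 3.5$)
$\left(N{\left(p \right)} + 268\right) + O = \left(4 \left(-10\right)^{2} + 268\right) + \frac{7}{2} = \left(4 \cdot 100 + 268\right) + \frac{7}{2} = \left(400 + 268\right) + \frac{7}{2} = 668 + \frac{7}{2} = \frac{1343}{2}$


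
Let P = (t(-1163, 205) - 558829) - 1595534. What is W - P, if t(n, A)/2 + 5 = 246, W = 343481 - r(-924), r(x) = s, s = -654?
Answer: 2498016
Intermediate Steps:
r(x) = -654
W = 344135 (W = 343481 - 1*(-654) = 343481 + 654 = 344135)
t(n, A) = 482 (t(n, A) = -10 + 2*246 = -10 + 492 = 482)
P = -2153881 (P = (482 - 558829) - 1595534 = -558347 - 1595534 = -2153881)
W - P = 344135 - 1*(-2153881) = 344135 + 2153881 = 2498016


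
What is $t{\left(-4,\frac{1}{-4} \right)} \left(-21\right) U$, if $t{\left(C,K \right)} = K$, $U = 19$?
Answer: $\frac{399}{4} \approx 99.75$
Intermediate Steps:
$t{\left(-4,\frac{1}{-4} \right)} \left(-21\right) U = \frac{1}{-4} \left(-21\right) 19 = \left(- \frac{1}{4}\right) \left(-21\right) 19 = \frac{21}{4} \cdot 19 = \frac{399}{4}$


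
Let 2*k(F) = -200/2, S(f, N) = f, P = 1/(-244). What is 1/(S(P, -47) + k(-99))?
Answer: -244/12201 ≈ -0.019998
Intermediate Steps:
P = -1/244 ≈ -0.0040984
k(F) = -50 (k(F) = (-200/2)/2 = (-200*1/2)/2 = (1/2)*(-100) = -50)
1/(S(P, -47) + k(-99)) = 1/(-1/244 - 50) = 1/(-12201/244) = -244/12201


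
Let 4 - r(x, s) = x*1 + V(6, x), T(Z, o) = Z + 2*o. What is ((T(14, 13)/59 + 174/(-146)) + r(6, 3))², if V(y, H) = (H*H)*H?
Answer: 885742617321/18550249 ≈ 47748.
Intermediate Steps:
V(y, H) = H³ (V(y, H) = H²*H = H³)
r(x, s) = 4 - x - x³ (r(x, s) = 4 - (x*1 + x³) = 4 - (x + x³) = 4 + (-x - x³) = 4 - x - x³)
((T(14, 13)/59 + 174/(-146)) + r(6, 3))² = (((14 + 2*13)/59 + 174/(-146)) + (4 - 1*6 - 1*6³))² = (((14 + 26)*(1/59) + 174*(-1/146)) + (4 - 6 - 1*216))² = ((40*(1/59) - 87/73) + (4 - 6 - 216))² = ((40/59 - 87/73) - 218)² = (-2213/4307 - 218)² = (-941139/4307)² = 885742617321/18550249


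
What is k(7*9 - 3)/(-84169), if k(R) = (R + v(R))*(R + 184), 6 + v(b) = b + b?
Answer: -42456/84169 ≈ -0.50441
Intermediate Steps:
v(b) = -6 + 2*b (v(b) = -6 + (b + b) = -6 + 2*b)
k(R) = (-6 + 3*R)*(184 + R) (k(R) = (R + (-6 + 2*R))*(R + 184) = (-6 + 3*R)*(184 + R))
k(7*9 - 3)/(-84169) = (-1104 + 3*(7*9 - 3)**2 + 546*(7*9 - 3))/(-84169) = (-1104 + 3*(63 - 3)**2 + 546*(63 - 3))*(-1/84169) = (-1104 + 3*60**2 + 546*60)*(-1/84169) = (-1104 + 3*3600 + 32760)*(-1/84169) = (-1104 + 10800 + 32760)*(-1/84169) = 42456*(-1/84169) = -42456/84169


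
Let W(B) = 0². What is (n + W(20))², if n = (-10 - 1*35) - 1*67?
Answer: 12544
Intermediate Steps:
W(B) = 0
n = -112 (n = (-10 - 35) - 67 = -45 - 67 = -112)
(n + W(20))² = (-112 + 0)² = (-112)² = 12544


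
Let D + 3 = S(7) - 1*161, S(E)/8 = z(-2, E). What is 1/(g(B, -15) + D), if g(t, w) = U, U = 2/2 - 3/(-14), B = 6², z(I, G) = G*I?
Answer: -14/3847 ≈ -0.0036392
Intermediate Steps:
B = 36
U = 17/14 (U = 2*(½) - 3*(-1/14) = 1 + 3/14 = 17/14 ≈ 1.2143)
S(E) = -16*E (S(E) = 8*(E*(-2)) = 8*(-2*E) = -16*E)
g(t, w) = 17/14
D = -276 (D = -3 + (-16*7 - 1*161) = -3 + (-112 - 161) = -3 - 273 = -276)
1/(g(B, -15) + D) = 1/(17/14 - 276) = 1/(-3847/14) = -14/3847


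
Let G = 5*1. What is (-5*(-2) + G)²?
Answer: 225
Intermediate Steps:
G = 5
(-5*(-2) + G)² = (-5*(-2) + 5)² = (10 + 5)² = 15² = 225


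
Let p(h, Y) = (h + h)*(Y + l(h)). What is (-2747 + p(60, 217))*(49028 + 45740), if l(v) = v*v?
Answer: 43147207024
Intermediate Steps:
l(v) = v²
p(h, Y) = 2*h*(Y + h²) (p(h, Y) = (h + h)*(Y + h²) = (2*h)*(Y + h²) = 2*h*(Y + h²))
(-2747 + p(60, 217))*(49028 + 45740) = (-2747 + 2*60*(217 + 60²))*(49028 + 45740) = (-2747 + 2*60*(217 + 3600))*94768 = (-2747 + 2*60*3817)*94768 = (-2747 + 458040)*94768 = 455293*94768 = 43147207024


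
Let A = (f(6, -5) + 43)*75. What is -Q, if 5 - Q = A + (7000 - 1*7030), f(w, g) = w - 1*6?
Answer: 3190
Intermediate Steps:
f(w, g) = -6 + w (f(w, g) = w - 6 = -6 + w)
A = 3225 (A = ((-6 + 6) + 43)*75 = (0 + 43)*75 = 43*75 = 3225)
Q = -3190 (Q = 5 - (3225 + (7000 - 1*7030)) = 5 - (3225 + (7000 - 7030)) = 5 - (3225 - 30) = 5 - 1*3195 = 5 - 3195 = -3190)
-Q = -1*(-3190) = 3190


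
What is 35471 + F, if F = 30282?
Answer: 65753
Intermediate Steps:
35471 + F = 35471 + 30282 = 65753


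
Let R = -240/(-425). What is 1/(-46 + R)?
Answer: -85/3862 ≈ -0.022009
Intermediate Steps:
R = 48/85 (R = -240*(-1/425) = 48/85 ≈ 0.56471)
1/(-46 + R) = 1/(-46 + 48/85) = 1/(-3862/85) = -85/3862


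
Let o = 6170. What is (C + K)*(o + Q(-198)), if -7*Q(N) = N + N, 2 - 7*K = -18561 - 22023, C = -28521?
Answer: -990404678/7 ≈ -1.4149e+8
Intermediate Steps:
K = 5798 (K = 2/7 - (-18561 - 22023)/7 = 2/7 - ⅐*(-40584) = 2/7 + 40584/7 = 5798)
Q(N) = -2*N/7 (Q(N) = -(N + N)/7 = -2*N/7)
(C + K)*(o + Q(-198)) = (-28521 + 5798)*(6170 - 2/7*(-198)) = -22723*(6170 + 396/7) = -22723*43586/7 = -990404678/7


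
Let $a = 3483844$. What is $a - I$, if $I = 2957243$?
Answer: $526601$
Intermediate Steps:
$a - I = 3483844 - 2957243 = 526601$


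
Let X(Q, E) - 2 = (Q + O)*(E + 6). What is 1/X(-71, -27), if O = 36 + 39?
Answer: -1/82 ≈ -0.012195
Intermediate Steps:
O = 75
X(Q, E) = 2 + (6 + E)*(75 + Q) (X(Q, E) = 2 + (Q + 75)*(E + 6) = 2 + (75 + Q)*(6 + E) = 2 + (6 + E)*(75 + Q))
1/X(-71, -27) = 1/(452 + 6*(-71) + 75*(-27) - 27*(-71)) = 1/(452 - 426 - 2025 + 1917) = 1/(-82) = -1/82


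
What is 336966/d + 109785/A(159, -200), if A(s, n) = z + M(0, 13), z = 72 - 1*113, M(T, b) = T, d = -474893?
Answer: -52149943611/19470613 ≈ -2678.4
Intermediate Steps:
z = -41 (z = 72 - 113 = -41)
A(s, n) = -41 (A(s, n) = -41 + 0 = -41)
336966/d + 109785/A(159, -200) = 336966/(-474893) + 109785/(-41) = 336966*(-1/474893) + 109785*(-1/41) = -336966/474893 - 109785/41 = -52149943611/19470613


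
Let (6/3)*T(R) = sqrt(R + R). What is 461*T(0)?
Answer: 0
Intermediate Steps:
T(R) = sqrt(2)*sqrt(R)/2 (T(R) = sqrt(R + R)/2 = sqrt(2*R)/2 = (sqrt(2)*sqrt(R))/2 = sqrt(2)*sqrt(R)/2)
461*T(0) = 461*(sqrt(2)*sqrt(0)/2) = 461*((1/2)*sqrt(2)*0) = 461*0 = 0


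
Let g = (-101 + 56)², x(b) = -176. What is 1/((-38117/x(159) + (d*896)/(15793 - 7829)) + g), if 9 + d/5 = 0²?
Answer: 31856/71246297 ≈ 0.00044713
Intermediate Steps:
d = -45 (d = -45 + 5*0² = -45 + 5*0 = -45 + 0 = -45)
g = 2025 (g = (-45)² = 2025)
1/((-38117/x(159) + (d*896)/(15793 - 7829)) + g) = 1/((-38117/(-176) + (-45*896)/(15793 - 7829)) + 2025) = 1/((-38117*(-1/176) - 40320/7964) + 2025) = 1/((38117/176 - 40320*1/7964) + 2025) = 1/((38117/176 - 10080/1991) + 2025) = 1/(6737897/31856 + 2025) = 1/(71246297/31856) = 31856/71246297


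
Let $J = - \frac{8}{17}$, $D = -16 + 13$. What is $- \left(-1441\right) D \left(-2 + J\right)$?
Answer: $\frac{181566}{17} \approx 10680.0$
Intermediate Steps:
$D = -3$
$J = - \frac{8}{17}$ ($J = \left(-8\right) \frac{1}{17} = - \frac{8}{17} \approx -0.47059$)
$- \left(-1441\right) D \left(-2 + J\right) = - \left(-1441\right) \left(- 3 \left(-2 - \frac{8}{17}\right)\right) = - \left(-1441\right) \left(\left(-3\right) \left(- \frac{42}{17}\right)\right) = - \frac{\left(-1441\right) 126}{17} = \left(-1\right) \left(- \frac{181566}{17}\right) = \frac{181566}{17}$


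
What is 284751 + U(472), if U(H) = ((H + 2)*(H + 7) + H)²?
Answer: 51764725075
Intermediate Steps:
U(H) = (H + (2 + H)*(7 + H))² (U(H) = ((2 + H)*(7 + H) + H)² = (H + (2 + H)*(7 + H))²)
284751 + U(472) = 284751 + (14 + 472² + 10*472)² = 284751 + (14 + 222784 + 4720)² = 284751 + 227518² = 284751 + 51764440324 = 51764725075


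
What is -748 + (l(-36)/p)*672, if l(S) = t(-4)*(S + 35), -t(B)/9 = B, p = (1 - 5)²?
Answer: -2260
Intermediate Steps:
p = 16 (p = (-4)² = 16)
t(B) = -9*B
l(S) = 1260 + 36*S (l(S) = (-9*(-4))*(S + 35) = 36*(35 + S) = 1260 + 36*S)
-748 + (l(-36)/p)*672 = -748 + ((1260 + 36*(-36))/16)*672 = -748 + ((1260 - 1296)*(1/16))*672 = -748 - 36*1/16*672 = -748 - 9/4*672 = -748 - 1512 = -2260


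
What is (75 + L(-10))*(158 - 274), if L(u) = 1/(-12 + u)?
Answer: -95642/11 ≈ -8694.7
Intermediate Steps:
(75 + L(-10))*(158 - 274) = (75 + 1/(-12 - 10))*(158 - 274) = (75 + 1/(-22))*(-116) = (75 - 1/22)*(-116) = (1649/22)*(-116) = -95642/11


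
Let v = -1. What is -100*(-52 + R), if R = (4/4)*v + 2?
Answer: 5100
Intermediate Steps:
R = 1 (R = (4/4)*(-1) + 2 = (4*(¼))*(-1) + 2 = 1*(-1) + 2 = -1 + 2 = 1)
-100*(-52 + R) = -100*(-52 + 1) = -100*(-51) = 5100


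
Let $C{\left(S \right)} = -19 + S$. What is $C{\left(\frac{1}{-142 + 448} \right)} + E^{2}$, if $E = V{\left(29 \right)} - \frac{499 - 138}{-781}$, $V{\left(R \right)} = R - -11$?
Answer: $\frac{302032996213}{186648066} \approx 1618.2$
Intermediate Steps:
$V{\left(R \right)} = 11 + R$ ($V{\left(R \right)} = R + 11 = 11 + R$)
$E = \frac{31601}{781}$ ($E = \left(11 + 29\right) - \frac{499 - 138}{-781} = 40 - 361 \left(- \frac{1}{781}\right) = 40 - - \frac{361}{781} = 40 + \frac{361}{781} = \frac{31601}{781} \approx 40.462$)
$C{\left(\frac{1}{-142 + 448} \right)} + E^{2} = \left(-19 + \frac{1}{-142 + 448}\right) + \left(\frac{31601}{781}\right)^{2} = \left(-19 + \frac{1}{306}\right) + \frac{998623201}{609961} = - \frac{5813}{306} + \frac{998623201}{609961} = \frac{302032996213}{186648066}$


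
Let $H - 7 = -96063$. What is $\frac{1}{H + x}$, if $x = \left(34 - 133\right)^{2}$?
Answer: $- \frac{1}{86255} \approx -1.1594 \cdot 10^{-5}$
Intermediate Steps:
$H = -96056$ ($H = 7 - 96063 = -96056$)
$x = 9801$ ($x = \left(-99\right)^{2} = 9801$)
$\frac{1}{H + x} = \frac{1}{-96056 + 9801} = \frac{1}{-86255} = - \frac{1}{86255}$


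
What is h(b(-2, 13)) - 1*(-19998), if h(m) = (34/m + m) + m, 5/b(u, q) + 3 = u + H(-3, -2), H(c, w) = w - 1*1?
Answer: 398847/20 ≈ 19942.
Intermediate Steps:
H(c, w) = -1 + w (H(c, w) = w - 1 = -1 + w)
b(u, q) = 5/(-6 + u) (b(u, q) = 5/(-3 + (u + (-1 - 2))) = 5/(-3 + (u - 3)) = 5/(-3 + (-3 + u)) = 5/(-6 + u))
h(m) = 2*m + 34/m (h(m) = (m + 34/m) + m = 2*m + 34/m)
h(b(-2, 13)) - 1*(-19998) = (2*(5/(-6 - 2)) + 34/((5/(-6 - 2)))) - 1*(-19998) = (2*(5/(-8)) + 34/((5/(-8)))) + 19998 = (2*(5*(-1/8)) + 34/((5*(-1/8)))) + 19998 = (2*(-5/8) + 34/(-5/8)) + 19998 = (-5/4 + 34*(-8/5)) + 19998 = (-5/4 - 272/5) + 19998 = -1113/20 + 19998 = 398847/20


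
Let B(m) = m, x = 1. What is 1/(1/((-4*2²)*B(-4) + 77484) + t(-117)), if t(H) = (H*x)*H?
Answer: 77548/1061554573 ≈ 7.3051e-5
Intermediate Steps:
t(H) = H² (t(H) = (H*1)*H = H*H = H²)
1/(1/((-4*2²)*B(-4) + 77484) + t(-117)) = 1/(1/(-4*2²*(-4) + 77484) + (-117)²) = 1/(1/(-4*4*(-4) + 77484) + 13689) = 1/(1/(-16*(-4) + 77484) + 13689) = 1/(1/(64 + 77484) + 13689) = 1/(1/77548 + 13689) = 1/(1061554573/77548) = 77548/1061554573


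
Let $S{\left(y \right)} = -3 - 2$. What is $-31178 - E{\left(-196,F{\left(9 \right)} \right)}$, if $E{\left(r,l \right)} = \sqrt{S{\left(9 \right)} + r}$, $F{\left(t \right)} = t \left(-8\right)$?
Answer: $-31178 - i \sqrt{201} \approx -31178.0 - 14.177 i$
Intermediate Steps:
$F{\left(t \right)} = - 8 t$
$S{\left(y \right)} = -5$ ($S{\left(y \right)} = -3 - 2 = -5$)
$E{\left(r,l \right)} = \sqrt{-5 + r}$
$-31178 - E{\left(-196,F{\left(9 \right)} \right)} = -31178 - \sqrt{-5 - 196} = -31178 - \sqrt{-201} = -31178 - i \sqrt{201}$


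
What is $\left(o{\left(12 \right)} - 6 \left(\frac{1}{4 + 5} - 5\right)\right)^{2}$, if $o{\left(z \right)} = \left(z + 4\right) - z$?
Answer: $\frac{10000}{9} \approx 1111.1$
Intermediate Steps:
$o{\left(z \right)} = 4$ ($o{\left(z \right)} = \left(4 + z\right) - z = 4$)
$\left(o{\left(12 \right)} - 6 \left(\frac{1}{4 + 5} - 5\right)\right)^{2} = \left(4 - 6 \left(\frac{1}{4 + 5} - 5\right)\right)^{2} = \left(4 - 6 \left(\frac{1}{9} - 5\right)\right)^{2} = \left(4 - - \frac{88}{3}\right)^{2} = \left(4 + \frac{88}{3}\right)^{2} = \left(\frac{100}{3}\right)^{2} = \frac{10000}{9}$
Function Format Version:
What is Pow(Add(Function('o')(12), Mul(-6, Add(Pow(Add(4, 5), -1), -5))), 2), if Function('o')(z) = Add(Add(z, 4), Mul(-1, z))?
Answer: Rational(10000, 9) ≈ 1111.1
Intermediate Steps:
Function('o')(z) = 4 (Function('o')(z) = Add(Add(4, z), Mul(-1, z)) = 4)
Pow(Add(Function('o')(12), Mul(-6, Add(Pow(Add(4, 5), -1), -5))), 2) = Pow(Add(4, Mul(-6, Add(Pow(Add(4, 5), -1), -5))), 2) = Pow(Add(4, Mul(-6, Add(Pow(9, -1), -5))), 2) = Pow(Add(4, Mul(-6, Add(Rational(1, 9), -5))), 2) = Pow(Add(4, Mul(-6, Rational(-44, 9))), 2) = Pow(Add(4, Rational(88, 3)), 2) = Pow(Rational(100, 3), 2) = Rational(10000, 9)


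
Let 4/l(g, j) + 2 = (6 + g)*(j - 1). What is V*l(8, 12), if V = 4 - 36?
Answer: -16/19 ≈ -0.84210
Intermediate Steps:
V = -32
l(g, j) = 4/(-2 + (-1 + j)*(6 + g)) (l(g, j) = 4/(-2 + (6 + g)*(j - 1)) = 4/(-2 + (6 + g)*(-1 + j)) = 4/(-2 + (-1 + j)*(6 + g)))
V*l(8, 12) = -128/(-8 - 1*8 + 6*12 + 8*12) = -128/(-8 - 8 + 72 + 96) = -128/152 = -32*1/38 = -16/19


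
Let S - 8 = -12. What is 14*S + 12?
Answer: -44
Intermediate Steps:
S = -4 (S = 8 - 12 = -4)
14*S + 12 = 14*(-4) + 12 = -56 + 12 = -44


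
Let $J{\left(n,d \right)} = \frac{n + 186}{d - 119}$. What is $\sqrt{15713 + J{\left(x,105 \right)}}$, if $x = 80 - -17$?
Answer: $\frac{3 \sqrt{341754}}{14} \approx 125.27$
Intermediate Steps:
$x = 97$ ($x = 80 + 17 = 97$)
$J{\left(n,d \right)} = \frac{186 + n}{-119 + d}$
$\sqrt{15713 + J{\left(x,105 \right)}} = \sqrt{15713 + \frac{186 + 97}{-119 + 105}} = \sqrt{15713 + \frac{1}{-14} \cdot 283} = \sqrt{15713 - \frac{283}{14}} = \sqrt{\frac{219699}{14}} = \frac{3 \sqrt{341754}}{14}$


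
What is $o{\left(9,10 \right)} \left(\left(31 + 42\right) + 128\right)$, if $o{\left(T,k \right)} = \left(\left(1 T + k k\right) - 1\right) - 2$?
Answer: $21306$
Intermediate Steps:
$o{\left(T,k \right)} = -3 + T + k^{2}$ ($o{\left(T,k \right)} = \left(\left(T + k^{2}\right) - 1\right) - 2 = \left(-1 + T + k^{2}\right) - 2 = -3 + T + k^{2}$)
$o{\left(9,10 \right)} \left(\left(31 + 42\right) + 128\right) = \left(-3 + 9 + 10^{2}\right) \left(\left(31 + 42\right) + 128\right) = \left(-3 + 9 + 100\right) \left(73 + 128\right) = 106 \cdot 201 = 21306$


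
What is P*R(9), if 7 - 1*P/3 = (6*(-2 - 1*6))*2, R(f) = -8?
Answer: -2472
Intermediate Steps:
P = 309 (P = 21 - 3*6*(-2 - 1*6)*2 = 21 - 3*6*(-2 - 6)*2 = 21 - 3*6*(-8)*2 = 21 - (-144)*2 = 21 - 3*(-96) = 21 + 288 = 309)
P*R(9) = 309*(-8) = -2472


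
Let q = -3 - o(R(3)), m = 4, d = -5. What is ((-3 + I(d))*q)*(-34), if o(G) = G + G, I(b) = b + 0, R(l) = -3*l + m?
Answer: 1904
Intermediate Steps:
R(l) = 4 - 3*l (R(l) = -3*l + 4 = 4 - 3*l)
I(b) = b
o(G) = 2*G
q = 7 (q = -3 - 2*(4 - 3*3) = -3 - 2*(4 - 9) = -3 - 2*(-5) = -3 - 1*(-10) = -3 + 10 = 7)
((-3 + I(d))*q)*(-34) = ((-3 - 5)*7)*(-34) = -8*7*(-34) = -56*(-34) = 1904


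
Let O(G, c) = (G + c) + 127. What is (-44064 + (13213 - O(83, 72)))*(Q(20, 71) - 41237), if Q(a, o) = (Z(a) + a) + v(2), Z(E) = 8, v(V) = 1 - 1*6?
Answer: 1283115462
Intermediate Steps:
v(V) = -5 (v(V) = 1 - 6 = -5)
O(G, c) = 127 + G + c
Q(a, o) = 3 + a (Q(a, o) = (8 + a) - 5 = 3 + a)
(-44064 + (13213 - O(83, 72)))*(Q(20, 71) - 41237) = (-44064 + (13213 - (127 + 83 + 72)))*((3 + 20) - 41237) = (-44064 + (13213 - 1*282))*(23 - 41237) = (-44064 + (13213 - 282))*(-41214) = (-44064 + 12931)*(-41214) = -31133*(-41214) = 1283115462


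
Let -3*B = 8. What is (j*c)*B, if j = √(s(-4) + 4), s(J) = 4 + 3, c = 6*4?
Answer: -64*√11 ≈ -212.26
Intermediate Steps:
B = -8/3 (B = -⅓*8 = -8/3 ≈ -2.6667)
c = 24
s(J) = 7
j = √11 (j = √(7 + 4) = √11 ≈ 3.3166)
(j*c)*B = (√11*24)*(-8/3) = (24*√11)*(-8/3) = -64*√11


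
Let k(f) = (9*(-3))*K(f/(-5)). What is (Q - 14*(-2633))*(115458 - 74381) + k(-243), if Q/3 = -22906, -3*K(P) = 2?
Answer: -1308548894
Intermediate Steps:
K(P) = -⅔ (K(P) = -⅓*2 = -⅔)
k(f) = 18 (k(f) = (9*(-3))*(-⅔) = -27*(-⅔) = 18)
Q = -68718 (Q = 3*(-22906) = -68718)
(Q - 14*(-2633))*(115458 - 74381) + k(-243) = (-68718 - 14*(-2633))*(115458 - 74381) + 18 = (-68718 + 36862)*41077 + 18 = -31856*41077 + 18 = -1308548912 + 18 = -1308548894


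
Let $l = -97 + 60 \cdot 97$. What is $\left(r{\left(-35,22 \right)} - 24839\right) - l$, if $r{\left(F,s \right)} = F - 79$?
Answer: $-30676$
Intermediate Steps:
$r{\left(F,s \right)} = -79 + F$ ($r{\left(F,s \right)} = F - 79 = -79 + F$)
$l = 5723$ ($l = -97 + 5820 = 5723$)
$\left(r{\left(-35,22 \right)} - 24839\right) - l = \left(\left(-79 - 35\right) - 24839\right) - 5723 = \left(-114 - 24839\right) - 5723 = -24953 - 5723 = -30676$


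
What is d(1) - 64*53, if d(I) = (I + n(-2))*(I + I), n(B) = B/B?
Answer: -3388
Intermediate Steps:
n(B) = 1
d(I) = 2*I*(1 + I) (d(I) = (I + 1)*(I + I) = (1 + I)*(2*I) = 2*I*(1 + I))
d(1) - 64*53 = 2*1*(1 + 1) - 64*53 = 2*1*2 - 3392 = 4 - 3392 = -3388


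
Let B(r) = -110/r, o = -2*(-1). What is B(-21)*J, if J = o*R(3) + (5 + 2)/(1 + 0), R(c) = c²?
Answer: 2750/21 ≈ 130.95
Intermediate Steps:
o = 2
J = 25 (J = 2*3² + (5 + 2)/(1 + 0) = 2*9 + 7/1 = 18 + 7*1 = 18 + 7 = 25)
B(-21)*J = -110/(-21)*25 = -110*(-1/21)*25 = (110/21)*25 = 2750/21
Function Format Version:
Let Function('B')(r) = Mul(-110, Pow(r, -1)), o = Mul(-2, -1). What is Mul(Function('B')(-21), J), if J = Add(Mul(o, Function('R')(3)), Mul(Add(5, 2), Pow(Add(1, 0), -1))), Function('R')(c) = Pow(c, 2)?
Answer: Rational(2750, 21) ≈ 130.95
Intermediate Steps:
o = 2
J = 25 (J = Add(Mul(2, Pow(3, 2)), Mul(Add(5, 2), Pow(Add(1, 0), -1))) = Add(Mul(2, 9), Mul(7, Pow(1, -1))) = Add(18, Mul(7, 1)) = Add(18, 7) = 25)
Mul(Function('B')(-21), J) = Mul(Mul(-110, Pow(-21, -1)), 25) = Mul(Mul(-110, Rational(-1, 21)), 25) = Mul(Rational(110, 21), 25) = Rational(2750, 21)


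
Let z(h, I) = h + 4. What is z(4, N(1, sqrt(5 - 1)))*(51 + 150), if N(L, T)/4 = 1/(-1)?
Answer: 1608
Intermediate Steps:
N(L, T) = -4 (N(L, T) = 4/(-1) = 4*(-1) = -4)
z(h, I) = 4 + h
z(4, N(1, sqrt(5 - 1)))*(51 + 150) = (4 + 4)*(51 + 150) = 8*201 = 1608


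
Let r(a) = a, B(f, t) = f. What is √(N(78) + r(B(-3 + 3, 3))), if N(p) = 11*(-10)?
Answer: I*√110 ≈ 10.488*I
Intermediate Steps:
N(p) = -110
√(N(78) + r(B(-3 + 3, 3))) = √(-110 + (-3 + 3)) = √(-110 + 0) = √(-110) = I*√110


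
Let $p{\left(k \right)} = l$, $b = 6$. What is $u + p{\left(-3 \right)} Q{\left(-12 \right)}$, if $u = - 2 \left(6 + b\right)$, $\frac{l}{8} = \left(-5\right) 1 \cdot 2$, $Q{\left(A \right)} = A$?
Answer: $936$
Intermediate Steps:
$l = -80$ ($l = 8 \left(-5\right) 1 \cdot 2 = 8 \left(\left(-5\right) 2\right) = 8 \left(-10\right) = -80$)
$u = -24$ ($u = - 2 \left(6 + 6\right) = \left(-2\right) 12 = -24$)
$p{\left(k \right)} = -80$
$u + p{\left(-3 \right)} Q{\left(-12 \right)} = -24 - -960 = -24 + 960 = 936$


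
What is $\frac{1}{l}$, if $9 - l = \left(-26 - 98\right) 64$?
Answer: $\frac{1}{7945} \approx 0.00012587$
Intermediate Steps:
$l = 7945$ ($l = 9 - \left(-26 - 98\right) 64 = 9 - \left(-124\right) 64 = 9 - -7936 = 9 + 7936 = 7945$)
$\frac{1}{l} = \frac{1}{7945}$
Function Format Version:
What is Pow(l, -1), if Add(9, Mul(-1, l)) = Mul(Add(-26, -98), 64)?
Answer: Rational(1, 7945) ≈ 0.00012587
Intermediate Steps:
l = 7945 (l = Add(9, Mul(-1, Mul(Add(-26, -98), 64))) = Add(9, Mul(-1, Mul(-124, 64))) = Add(9, Mul(-1, -7936)) = Add(9, 7936) = 7945)
Pow(l, -1) = Pow(7945, -1) = Rational(1, 7945)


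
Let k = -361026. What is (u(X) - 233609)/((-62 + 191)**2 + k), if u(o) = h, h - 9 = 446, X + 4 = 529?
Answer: 25906/38265 ≈ 0.67702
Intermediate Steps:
X = 525 (X = -4 + 529 = 525)
h = 455 (h = 9 + 446 = 455)
u(o) = 455
(u(X) - 233609)/((-62 + 191)**2 + k) = (455 - 233609)/((-62 + 191)**2 - 361026) = -233154/(129**2 - 361026) = -233154/(16641 - 361026) = -233154/(-344385) = -233154*(-1/344385) = 25906/38265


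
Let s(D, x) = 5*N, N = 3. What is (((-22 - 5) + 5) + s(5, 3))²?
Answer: 49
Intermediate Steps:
s(D, x) = 15 (s(D, x) = 5*3 = 15)
(((-22 - 5) + 5) + s(5, 3))² = (((-22 - 5) + 5) + 15)² = ((-27 + 5) + 15)² = (-22 + 15)² = (-7)² = 49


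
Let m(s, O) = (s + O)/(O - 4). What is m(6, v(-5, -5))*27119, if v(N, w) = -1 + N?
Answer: 0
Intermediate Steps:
m(s, O) = (O + s)/(-4 + O)
m(6, v(-5, -5))*27119 = (((-1 - 5) + 6)/(-4 + (-1 - 5)))*27119 = ((-6 + 6)/(-4 - 6))*27119 = (0/(-10))*27119 = -⅒*0*27119 = 0*27119 = 0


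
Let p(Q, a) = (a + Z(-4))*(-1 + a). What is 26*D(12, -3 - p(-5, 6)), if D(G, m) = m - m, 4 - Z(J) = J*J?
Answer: 0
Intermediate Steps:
Z(J) = 4 - J² (Z(J) = 4 - J*J = 4 - J²)
p(Q, a) = (-1 + a)*(-12 + a) (p(Q, a) = (a + (4 - 1*(-4)²))*(-1 + a) = (a + (4 - 1*16))*(-1 + a) = (a + (4 - 16))*(-1 + a) = (a - 12)*(-1 + a) = (-12 + a)*(-1 + a) = (-1 + a)*(-12 + a))
D(G, m) = 0
26*D(12, -3 - p(-5, 6)) = 26*0 = 0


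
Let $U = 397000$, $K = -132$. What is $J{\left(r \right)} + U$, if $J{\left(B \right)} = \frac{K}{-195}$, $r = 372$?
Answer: $\frac{25805044}{65} \approx 3.97 \cdot 10^{5}$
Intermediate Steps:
$J{\left(B \right)} = \frac{44}{65}$ ($J{\left(B \right)} = - \frac{132}{-195} = \left(-132\right) \left(- \frac{1}{195}\right) = \frac{44}{65}$)
$J{\left(r \right)} + U = \frac{44}{65} + 397000 = \frac{25805044}{65}$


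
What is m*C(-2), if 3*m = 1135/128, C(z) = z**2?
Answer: 1135/96 ≈ 11.823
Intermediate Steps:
m = 1135/384 (m = (1135/128)/3 = (1135*(1/128))/3 = (1/3)*(1135/128) = 1135/384 ≈ 2.9557)
m*C(-2) = (1135/384)*(-2)**2 = (1135/384)*4 = 1135/96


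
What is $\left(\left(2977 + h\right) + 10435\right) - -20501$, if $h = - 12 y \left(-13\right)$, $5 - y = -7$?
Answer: $35785$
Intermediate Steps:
$y = 12$ ($y = 5 - -7 = 5 + 7 = 12$)
$h = 1872$ ($h = \left(-12\right) 12 \left(-13\right) = \left(-144\right) \left(-13\right) = 1872$)
$\left(\left(2977 + h\right) + 10435\right) - -20501 = \left(\left(2977 + 1872\right) + 10435\right) - -20501 = \left(4849 + 10435\right) + 20501 = 15284 + 20501 = 35785$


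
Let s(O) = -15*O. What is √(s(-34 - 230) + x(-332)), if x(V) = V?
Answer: 2*√907 ≈ 60.233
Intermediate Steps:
√(s(-34 - 230) + x(-332)) = √(-15*(-34 - 230) - 332) = √(-15*(-264) - 332) = √(3960 - 332) = √3628 = 2*√907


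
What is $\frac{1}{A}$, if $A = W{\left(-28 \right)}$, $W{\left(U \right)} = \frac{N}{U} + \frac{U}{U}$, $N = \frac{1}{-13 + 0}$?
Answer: $\frac{364}{365} \approx 0.99726$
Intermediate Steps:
$N = - \frac{1}{13}$ ($N = \frac{1}{-13} = - \frac{1}{13} \approx -0.076923$)
$W{\left(U \right)} = 1 - \frac{1}{13 U}$ ($W{\left(U \right)} = - \frac{1}{13 U} + \frac{U}{U} = - \frac{1}{13 U} + 1 = 1 - \frac{1}{13 U}$)
$A = \frac{365}{364}$ ($A = \frac{- \frac{1}{13} - 28}{-28} = \left(- \frac{1}{28}\right) \left(- \frac{365}{13}\right) = \frac{365}{364} \approx 1.0027$)
$\frac{1}{A} = \frac{1}{\frac{365}{364}} = \frac{364}{365}$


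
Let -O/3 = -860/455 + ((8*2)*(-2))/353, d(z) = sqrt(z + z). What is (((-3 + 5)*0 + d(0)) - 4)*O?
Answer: -763536/32123 ≈ -23.769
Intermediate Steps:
d(z) = sqrt(2)*sqrt(z) (d(z) = sqrt(2*z) = sqrt(2)*sqrt(z))
O = 190884/32123 (O = -3*(-860/455 + ((8*2)*(-2))/353) = -3*(-860*1/455 + (16*(-2))*(1/353)) = -3*(-172/91 - 32*1/353) = -3*(-172/91 - 32/353) = -3*(-63628/32123) = 190884/32123 ≈ 5.9423)
(((-3 + 5)*0 + d(0)) - 4)*O = (((-3 + 5)*0 + sqrt(2)*sqrt(0)) - 4)*(190884/32123) = ((2*0 + sqrt(2)*0) - 4)*(190884/32123) = ((0 + 0) - 4)*(190884/32123) = (0 - 4)*(190884/32123) = -4*190884/32123 = -763536/32123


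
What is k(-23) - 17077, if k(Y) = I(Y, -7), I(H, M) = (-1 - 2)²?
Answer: -17068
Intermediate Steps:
I(H, M) = 9 (I(H, M) = (-3)² = 9)
k(Y) = 9
k(-23) - 17077 = 9 - 17077 = -17068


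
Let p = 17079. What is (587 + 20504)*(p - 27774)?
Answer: -225568245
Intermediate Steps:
(587 + 20504)*(p - 27774) = (587 + 20504)*(17079 - 27774) = 21091*(-10695) = -225568245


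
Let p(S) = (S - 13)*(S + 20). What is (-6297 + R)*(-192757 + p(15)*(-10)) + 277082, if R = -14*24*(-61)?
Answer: -2746618861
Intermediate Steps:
p(S) = (-13 + S)*(20 + S)
R = 20496 (R = -336*(-61) = 20496)
(-6297 + R)*(-192757 + p(15)*(-10)) + 277082 = (-6297 + 20496)*(-192757 + (-260 + 15² + 7*15)*(-10)) + 277082 = 14199*(-192757 + (-260 + 225 + 105)*(-10)) + 277082 = 14199*(-192757 + 70*(-10)) + 277082 = 14199*(-192757 - 700) + 277082 = 14199*(-193457) + 277082 = -2746895943 + 277082 = -2746618861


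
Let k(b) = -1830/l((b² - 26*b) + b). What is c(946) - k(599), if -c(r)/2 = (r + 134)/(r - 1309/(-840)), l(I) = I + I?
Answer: -89015657295/39095422982 ≈ -2.2769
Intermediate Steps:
l(I) = 2*I
c(r) = -2*(134 + r)/(187/120 + r) (c(r) = -2*(r + 134)/(r - 1309/(-840)) = -2*(134 + r)/(r - 1309*(-1/840)) = -2*(134 + r)/(r + 187/120) = -2*(134 + r)/(187/120 + r))
k(b) = -1830/(-50*b + 2*b²) (k(b) = -1830*1/(2*((b² - 26*b) + b)) = -1830*1/(2*(b² - 25*b)) = -1830/(-50*b + 2*b²))
c(946) - k(599) = 240*(-134 - 1*946)/(187 + 120*946) - (-915)/(599*(-25 + 599)) = 240*(-134 - 946)/(187 + 113520) - (-915)/(599*574) = 240*(-1080)/113707 - (-915)/(599*574) = 240*(1/113707)*(-1080) - 1*(-915/343826) = -259200/113707 + 915/343826 = -89015657295/39095422982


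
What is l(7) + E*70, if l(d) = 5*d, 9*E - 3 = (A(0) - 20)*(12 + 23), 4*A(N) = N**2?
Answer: -48475/9 ≈ -5386.1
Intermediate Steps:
A(N) = N**2/4
E = -697/9 (E = 1/3 + (((1/4)*0**2 - 20)*(12 + 23))/9 = 1/3 + (((1/4)*0 - 20)*35)/9 = 1/3 + ((0 - 20)*35)/9 = 1/3 + (-20*35)/9 = 1/3 + (1/9)*(-700) = 1/3 - 700/9 = -697/9 ≈ -77.444)
l(7) + E*70 = 5*7 - 697/9*70 = 35 - 48790/9 = -48475/9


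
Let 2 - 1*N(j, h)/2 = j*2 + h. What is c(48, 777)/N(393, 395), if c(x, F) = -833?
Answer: 833/2358 ≈ 0.35327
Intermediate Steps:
N(j, h) = 4 - 4*j - 2*h (N(j, h) = 4 - 2*(j*2 + h) = 4 - 2*(2*j + h) = 4 - 2*(h + 2*j) = 4 + (-4*j - 2*h) = 4 - 4*j - 2*h)
c(48, 777)/N(393, 395) = -833/(4 - 4*393 - 2*395) = -833/(4 - 1572 - 790) = -833/(-2358) = -833*(-1/2358) = 833/2358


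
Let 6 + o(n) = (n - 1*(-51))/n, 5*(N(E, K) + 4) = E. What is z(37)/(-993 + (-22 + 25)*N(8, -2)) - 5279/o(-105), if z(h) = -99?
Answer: 308034935/320064 ≈ 962.42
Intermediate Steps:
N(E, K) = -4 + E/5
o(n) = -6 + (51 + n)/n (o(n) = -6 + (n - 1*(-51))/n = -6 + (n + 51)/n = -6 + (51 + n)/n)
z(37)/(-993 + (-22 + 25)*N(8, -2)) - 5279/o(-105) = -99/(-993 + (-22 + 25)*(-4 + (1/5)*8)) - 5279/(-5 + 51/(-105)) = -99/(-993 + 3*(-4 + 8/5)) - 5279/(-5 + 51*(-1/105)) = -99/(-993 + 3*(-12/5)) - 5279/(-5 - 17/35) = -99/(-993 - 36/5) - 5279/(-192/35) = -99/(-5001/5) - 5279*(-35/192) = -99*(-5/5001) + 184765/192 = 165/1667 + 184765/192 = 308034935/320064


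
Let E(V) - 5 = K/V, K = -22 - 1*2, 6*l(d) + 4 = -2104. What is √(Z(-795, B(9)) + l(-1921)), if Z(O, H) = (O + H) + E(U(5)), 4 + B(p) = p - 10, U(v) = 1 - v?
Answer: I*√10263/3 ≈ 33.769*I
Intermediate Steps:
l(d) = -1054/3 (l(d) = -⅔ + (⅙)*(-2104) = -⅔ - 1052/3 = -1054/3)
K = -24 (K = -22 - 2 = -24)
E(V) = 5 - 24/V
B(p) = -14 + p (B(p) = -4 + (p - 10) = -4 + (-10 + p) = -14 + p)
Z(O, H) = 11 + H + O (Z(O, H) = (O + H) + (5 - 24/(1 - 1*5)) = (H + O) + (5 - 24/(1 - 5)) = (H + O) + (5 - 24/(-4)) = (H + O) + (5 - 24*(-¼)) = (H + O) + (5 + 6) = (H + O) + 11 = 11 + H + O)
√(Z(-795, B(9)) + l(-1921)) = √((11 + (-14 + 9) - 795) - 1054/3) = √((11 - 5 - 795) - 1054/3) = √(-789 - 1054/3) = √(-3421/3) = I*√10263/3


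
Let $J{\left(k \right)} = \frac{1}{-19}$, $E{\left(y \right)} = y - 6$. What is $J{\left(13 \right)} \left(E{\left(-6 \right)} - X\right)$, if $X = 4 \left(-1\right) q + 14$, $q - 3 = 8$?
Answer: $- \frac{18}{19} \approx -0.94737$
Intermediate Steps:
$q = 11$ ($q = 3 + 8 = 11$)
$E{\left(y \right)} = -6 + y$
$J{\left(k \right)} = - \frac{1}{19}$
$X = -30$ ($X = 4 \left(-1\right) 11 + 14 = \left(-4\right) 11 + 14 = -44 + 14 = -30$)
$J{\left(13 \right)} \left(E{\left(-6 \right)} - X\right) = - \frac{\left(-6 - 6\right) - -30}{19} = - \frac{-12 + 30}{19} = \left(- \frac{1}{19}\right) 18 = - \frac{18}{19}$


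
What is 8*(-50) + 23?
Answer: -377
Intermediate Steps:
8*(-50) + 23 = -400 + 23 = -377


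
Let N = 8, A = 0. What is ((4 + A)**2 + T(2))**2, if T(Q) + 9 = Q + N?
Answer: 289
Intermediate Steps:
T(Q) = -1 + Q (T(Q) = -9 + (Q + 8) = -9 + (8 + Q) = -1 + Q)
((4 + A)**2 + T(2))**2 = ((4 + 0)**2 + (-1 + 2))**2 = (4**2 + 1)**2 = (16 + 1)**2 = 17**2 = 289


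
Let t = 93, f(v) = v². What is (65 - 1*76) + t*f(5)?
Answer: 2314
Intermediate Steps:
(65 - 1*76) + t*f(5) = (65 - 1*76) + 93*5² = (65 - 76) + 93*25 = -11 + 2325 = 2314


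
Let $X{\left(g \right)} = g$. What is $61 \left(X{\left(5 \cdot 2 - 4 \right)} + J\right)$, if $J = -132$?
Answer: $-7686$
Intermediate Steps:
$61 \left(X{\left(5 \cdot 2 - 4 \right)} + J\right) = 61 \left(\left(5 \cdot 2 - 4\right) - 132\right) = 61 \left(\left(10 - 4\right) - 132\right) = 61 \left(6 - 132\right) = 61 \left(-126\right) = -7686$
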